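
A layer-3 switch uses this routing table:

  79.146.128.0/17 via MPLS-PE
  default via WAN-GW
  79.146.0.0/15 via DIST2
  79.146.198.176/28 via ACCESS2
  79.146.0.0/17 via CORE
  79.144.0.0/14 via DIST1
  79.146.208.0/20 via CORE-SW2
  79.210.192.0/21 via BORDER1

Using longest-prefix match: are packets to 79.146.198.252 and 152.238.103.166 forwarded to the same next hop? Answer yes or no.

no

79.146.198.252: longest match 79.146.128.0/17 -> MPLS-PE
152.238.103.166: longest match 0.0.0.0/0 -> WAN-GW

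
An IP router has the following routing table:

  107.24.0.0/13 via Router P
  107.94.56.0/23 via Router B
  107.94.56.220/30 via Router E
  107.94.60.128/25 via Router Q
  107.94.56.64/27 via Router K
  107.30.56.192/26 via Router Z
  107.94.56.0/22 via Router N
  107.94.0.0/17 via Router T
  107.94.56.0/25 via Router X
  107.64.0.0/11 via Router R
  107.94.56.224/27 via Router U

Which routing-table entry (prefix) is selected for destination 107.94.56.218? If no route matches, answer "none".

107.94.56.0/23

Entries matching 107.94.56.218:
  107.64.0.0/11 (107.64.0.0 - 107.95.255.255)
  107.94.0.0/17 (107.94.0.0 - 107.94.127.255)
  107.94.56.0/22 (107.94.56.0 - 107.94.59.255)
  107.94.56.0/23 (107.94.56.0 - 107.94.57.255)
Most specific is 107.94.56.0/23.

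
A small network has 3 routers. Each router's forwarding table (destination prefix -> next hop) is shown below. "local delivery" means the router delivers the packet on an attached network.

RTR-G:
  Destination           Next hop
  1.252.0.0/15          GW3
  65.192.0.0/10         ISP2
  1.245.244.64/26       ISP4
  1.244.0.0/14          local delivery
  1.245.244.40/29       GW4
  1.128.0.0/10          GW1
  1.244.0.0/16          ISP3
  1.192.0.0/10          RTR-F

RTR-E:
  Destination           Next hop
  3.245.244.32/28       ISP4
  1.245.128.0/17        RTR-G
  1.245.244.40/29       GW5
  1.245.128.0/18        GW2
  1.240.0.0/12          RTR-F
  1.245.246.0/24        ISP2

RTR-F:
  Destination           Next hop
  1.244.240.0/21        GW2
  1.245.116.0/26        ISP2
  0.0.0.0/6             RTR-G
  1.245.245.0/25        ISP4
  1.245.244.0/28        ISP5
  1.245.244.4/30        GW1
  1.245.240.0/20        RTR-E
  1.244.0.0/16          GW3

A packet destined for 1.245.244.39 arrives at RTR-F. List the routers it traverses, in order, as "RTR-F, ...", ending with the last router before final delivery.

RTR-F, RTR-E, RTR-G

At RTR-F: longest match for 1.245.244.39 is 1.245.240.0/20 -> RTR-E
At RTR-E: longest match for 1.245.244.39 is 1.245.128.0/17 -> RTR-G
At RTR-G: longest match for 1.245.244.39 is 1.244.0.0/14 -> local delivery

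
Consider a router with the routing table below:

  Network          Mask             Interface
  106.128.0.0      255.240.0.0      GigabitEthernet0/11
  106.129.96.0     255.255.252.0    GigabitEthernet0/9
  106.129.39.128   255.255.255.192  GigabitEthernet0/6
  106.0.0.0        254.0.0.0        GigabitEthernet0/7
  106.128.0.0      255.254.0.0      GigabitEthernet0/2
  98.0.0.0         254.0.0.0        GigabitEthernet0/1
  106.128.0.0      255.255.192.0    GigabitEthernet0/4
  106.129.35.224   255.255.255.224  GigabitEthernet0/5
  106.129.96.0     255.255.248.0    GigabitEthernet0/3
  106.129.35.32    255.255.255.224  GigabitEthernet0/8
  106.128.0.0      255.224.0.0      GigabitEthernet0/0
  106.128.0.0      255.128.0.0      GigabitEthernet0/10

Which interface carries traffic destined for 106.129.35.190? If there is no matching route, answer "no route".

Routes whose prefix contains 106.129.35.190:
  106.0.0.0/7 (106.0.0.0 - 107.255.255.255) -> GigabitEthernet0/7
  106.128.0.0/9 (106.128.0.0 - 106.255.255.255) -> GigabitEthernet0/10
  106.128.0.0/11 (106.128.0.0 - 106.159.255.255) -> GigabitEthernet0/0
  106.128.0.0/12 (106.128.0.0 - 106.143.255.255) -> GigabitEthernet0/11
  106.128.0.0/15 (106.128.0.0 - 106.129.255.255) -> GigabitEthernet0/2
More-specific entries that do NOT match:
  106.129.35.224/27 (106.129.35.224 - 106.129.35.255) does not contain 106.129.35.190
  106.129.35.32/27 (106.129.35.32 - 106.129.35.63) does not contain 106.129.35.190
  106.129.39.128/26 (106.129.39.128 - 106.129.39.191) does not contain 106.129.35.190
  106.129.96.0/22 (106.129.96.0 - 106.129.99.255) does not contain 106.129.35.190
  106.129.96.0/21 (106.129.96.0 - 106.129.103.255) does not contain 106.129.35.190
  106.128.0.0/18 (106.128.0.0 - 106.128.63.255) does not contain 106.129.35.190
Longest matching prefix is /15 -> interface GigabitEthernet0/2.

GigabitEthernet0/2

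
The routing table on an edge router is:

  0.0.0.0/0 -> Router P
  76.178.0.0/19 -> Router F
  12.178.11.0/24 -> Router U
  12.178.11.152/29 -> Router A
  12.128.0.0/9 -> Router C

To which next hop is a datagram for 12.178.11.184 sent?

Routes whose prefix contains 12.178.11.184:
  0.0.0.0/0 (default, matches everything) -> Router P
  12.128.0.0/9 (12.128.0.0 - 12.255.255.255) -> Router C
  12.178.11.0/24 (12.178.11.0 - 12.178.11.255) -> Router U
More-specific entries that do NOT match:
  12.178.11.152/29 (12.178.11.152 - 12.178.11.159) does not contain 12.178.11.184
Longest matching prefix is /24 -> next hop Router U.

Router U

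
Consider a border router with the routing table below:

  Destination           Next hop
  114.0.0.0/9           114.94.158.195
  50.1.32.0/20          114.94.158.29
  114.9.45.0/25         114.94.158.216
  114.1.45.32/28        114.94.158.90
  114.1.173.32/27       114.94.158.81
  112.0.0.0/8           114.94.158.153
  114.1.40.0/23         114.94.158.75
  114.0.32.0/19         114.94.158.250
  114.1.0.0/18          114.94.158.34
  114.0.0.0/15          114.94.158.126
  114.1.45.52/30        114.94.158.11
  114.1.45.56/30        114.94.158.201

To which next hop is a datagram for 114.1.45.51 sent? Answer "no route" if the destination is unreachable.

114.94.158.34

Routes whose prefix contains 114.1.45.51:
  114.0.0.0/9 (114.0.0.0 - 114.127.255.255) -> 114.94.158.195
  114.0.0.0/15 (114.0.0.0 - 114.1.255.255) -> 114.94.158.126
  114.1.0.0/18 (114.1.0.0 - 114.1.63.255) -> 114.94.158.34
More-specific entries that do NOT match:
  114.1.45.52/30 (114.1.45.52 - 114.1.45.55) does not contain 114.1.45.51
  114.1.45.56/30 (114.1.45.56 - 114.1.45.59) does not contain 114.1.45.51
  114.1.45.32/28 (114.1.45.32 - 114.1.45.47) does not contain 114.1.45.51
  114.1.173.32/27 (114.1.173.32 - 114.1.173.63) does not contain 114.1.45.51
  114.9.45.0/25 (114.9.45.0 - 114.9.45.127) does not contain 114.1.45.51
  114.1.40.0/23 (114.1.40.0 - 114.1.41.255) does not contain 114.1.45.51
  50.1.32.0/20 (50.1.32.0 - 50.1.47.255) does not contain 114.1.45.51
  114.0.32.0/19 (114.0.32.0 - 114.0.63.255) does not contain 114.1.45.51
Longest matching prefix is /18 -> next hop 114.94.158.34.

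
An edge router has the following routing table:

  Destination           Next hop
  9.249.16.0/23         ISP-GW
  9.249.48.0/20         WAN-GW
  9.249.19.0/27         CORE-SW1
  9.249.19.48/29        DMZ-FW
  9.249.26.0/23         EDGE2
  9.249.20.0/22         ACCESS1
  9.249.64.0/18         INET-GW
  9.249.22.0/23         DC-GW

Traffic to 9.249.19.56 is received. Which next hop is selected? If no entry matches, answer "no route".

no route

No entry's prefix contains 9.249.19.56; there is no default route.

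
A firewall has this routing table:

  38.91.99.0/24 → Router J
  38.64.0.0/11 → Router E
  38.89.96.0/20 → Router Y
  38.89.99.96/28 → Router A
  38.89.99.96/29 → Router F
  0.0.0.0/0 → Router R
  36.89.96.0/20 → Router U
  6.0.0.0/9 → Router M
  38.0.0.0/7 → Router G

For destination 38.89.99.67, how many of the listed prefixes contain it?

4

Prefixes containing 38.89.99.67:
  0.0.0.0/0 (default, matches everything)
  38.0.0.0/7 (38.0.0.0 - 39.255.255.255)
  38.64.0.0/11 (38.64.0.0 - 38.95.255.255)
  38.89.96.0/20 (38.89.96.0 - 38.89.111.255)
Total matching entries: 4.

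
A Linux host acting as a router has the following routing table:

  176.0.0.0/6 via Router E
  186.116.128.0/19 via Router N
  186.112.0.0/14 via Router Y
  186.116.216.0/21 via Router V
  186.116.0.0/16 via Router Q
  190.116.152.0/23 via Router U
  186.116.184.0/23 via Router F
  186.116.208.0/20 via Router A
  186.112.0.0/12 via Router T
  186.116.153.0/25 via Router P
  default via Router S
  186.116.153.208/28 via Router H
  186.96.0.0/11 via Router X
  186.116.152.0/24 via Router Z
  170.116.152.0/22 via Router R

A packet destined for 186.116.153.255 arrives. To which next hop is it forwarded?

Routes whose prefix contains 186.116.153.255:
  0.0.0.0/0 (default, matches everything) -> Router S
  186.96.0.0/11 (186.96.0.0 - 186.127.255.255) -> Router X
  186.112.0.0/12 (186.112.0.0 - 186.127.255.255) -> Router T
  186.116.0.0/16 (186.116.0.0 - 186.116.255.255) -> Router Q
  186.116.128.0/19 (186.116.128.0 - 186.116.159.255) -> Router N
More-specific entries that do NOT match:
  186.116.153.208/28 (186.116.153.208 - 186.116.153.223) does not contain 186.116.153.255
  186.116.153.0/25 (186.116.153.0 - 186.116.153.127) does not contain 186.116.153.255
  186.116.152.0/24 (186.116.152.0 - 186.116.152.255) does not contain 186.116.153.255
  190.116.152.0/23 (190.116.152.0 - 190.116.153.255) does not contain 186.116.153.255
  186.116.184.0/23 (186.116.184.0 - 186.116.185.255) does not contain 186.116.153.255
  170.116.152.0/22 (170.116.152.0 - 170.116.155.255) does not contain 186.116.153.255
  186.116.216.0/21 (186.116.216.0 - 186.116.223.255) does not contain 186.116.153.255
  186.116.208.0/20 (186.116.208.0 - 186.116.223.255) does not contain 186.116.153.255
Longest matching prefix is /19 -> next hop Router N.

Router N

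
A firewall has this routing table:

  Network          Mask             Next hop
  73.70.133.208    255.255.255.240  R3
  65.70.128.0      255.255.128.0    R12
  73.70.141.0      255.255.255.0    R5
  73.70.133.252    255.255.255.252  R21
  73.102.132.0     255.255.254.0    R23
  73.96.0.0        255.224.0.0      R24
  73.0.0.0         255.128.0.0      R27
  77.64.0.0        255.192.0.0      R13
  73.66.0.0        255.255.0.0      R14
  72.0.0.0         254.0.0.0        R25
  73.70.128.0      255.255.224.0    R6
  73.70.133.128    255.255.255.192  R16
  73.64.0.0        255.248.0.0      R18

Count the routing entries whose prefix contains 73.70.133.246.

4

Prefixes containing 73.70.133.246:
  72.0.0.0/7 (72.0.0.0 - 73.255.255.255)
  73.0.0.0/9 (73.0.0.0 - 73.127.255.255)
  73.64.0.0/13 (73.64.0.0 - 73.71.255.255)
  73.70.128.0/19 (73.70.128.0 - 73.70.159.255)
Total matching entries: 4.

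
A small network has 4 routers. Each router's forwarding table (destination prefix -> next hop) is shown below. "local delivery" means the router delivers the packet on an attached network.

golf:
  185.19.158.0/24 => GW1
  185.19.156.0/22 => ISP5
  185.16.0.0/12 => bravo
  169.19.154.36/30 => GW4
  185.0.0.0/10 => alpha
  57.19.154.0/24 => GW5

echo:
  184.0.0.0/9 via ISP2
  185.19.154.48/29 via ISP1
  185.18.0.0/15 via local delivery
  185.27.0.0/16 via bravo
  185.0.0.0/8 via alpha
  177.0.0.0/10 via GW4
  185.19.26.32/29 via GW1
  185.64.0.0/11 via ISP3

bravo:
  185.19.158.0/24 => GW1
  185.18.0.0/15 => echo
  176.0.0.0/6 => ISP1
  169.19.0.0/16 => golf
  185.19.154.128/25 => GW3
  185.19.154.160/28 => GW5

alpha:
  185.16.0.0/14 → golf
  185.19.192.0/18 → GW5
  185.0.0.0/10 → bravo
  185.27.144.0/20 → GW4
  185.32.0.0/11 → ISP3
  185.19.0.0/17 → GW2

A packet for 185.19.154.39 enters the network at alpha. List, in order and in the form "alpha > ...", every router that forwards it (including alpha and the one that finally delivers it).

alpha > golf > bravo > echo

At alpha: longest match for 185.19.154.39 is 185.16.0.0/14 -> golf
At golf: longest match for 185.19.154.39 is 185.16.0.0/12 -> bravo
At bravo: longest match for 185.19.154.39 is 185.18.0.0/15 -> echo
At echo: longest match for 185.19.154.39 is 185.18.0.0/15 -> local delivery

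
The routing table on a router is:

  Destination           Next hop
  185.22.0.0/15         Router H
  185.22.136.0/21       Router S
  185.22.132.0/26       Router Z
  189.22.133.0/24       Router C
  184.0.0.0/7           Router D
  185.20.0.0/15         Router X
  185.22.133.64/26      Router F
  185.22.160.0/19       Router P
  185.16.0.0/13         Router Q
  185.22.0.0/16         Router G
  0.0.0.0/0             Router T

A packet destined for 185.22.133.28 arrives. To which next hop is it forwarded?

Router G

Routes whose prefix contains 185.22.133.28:
  0.0.0.0/0 (default, matches everything) -> Router T
  184.0.0.0/7 (184.0.0.0 - 185.255.255.255) -> Router D
  185.16.0.0/13 (185.16.0.0 - 185.23.255.255) -> Router Q
  185.22.0.0/15 (185.22.0.0 - 185.23.255.255) -> Router H
  185.22.0.0/16 (185.22.0.0 - 185.22.255.255) -> Router G
More-specific entries that do NOT match:
  185.22.132.0/26 (185.22.132.0 - 185.22.132.63) does not contain 185.22.133.28
  185.22.133.64/26 (185.22.133.64 - 185.22.133.127) does not contain 185.22.133.28
  189.22.133.0/24 (189.22.133.0 - 189.22.133.255) does not contain 185.22.133.28
  185.22.136.0/21 (185.22.136.0 - 185.22.143.255) does not contain 185.22.133.28
  185.22.160.0/19 (185.22.160.0 - 185.22.191.255) does not contain 185.22.133.28
Longest matching prefix is /16 -> next hop Router G.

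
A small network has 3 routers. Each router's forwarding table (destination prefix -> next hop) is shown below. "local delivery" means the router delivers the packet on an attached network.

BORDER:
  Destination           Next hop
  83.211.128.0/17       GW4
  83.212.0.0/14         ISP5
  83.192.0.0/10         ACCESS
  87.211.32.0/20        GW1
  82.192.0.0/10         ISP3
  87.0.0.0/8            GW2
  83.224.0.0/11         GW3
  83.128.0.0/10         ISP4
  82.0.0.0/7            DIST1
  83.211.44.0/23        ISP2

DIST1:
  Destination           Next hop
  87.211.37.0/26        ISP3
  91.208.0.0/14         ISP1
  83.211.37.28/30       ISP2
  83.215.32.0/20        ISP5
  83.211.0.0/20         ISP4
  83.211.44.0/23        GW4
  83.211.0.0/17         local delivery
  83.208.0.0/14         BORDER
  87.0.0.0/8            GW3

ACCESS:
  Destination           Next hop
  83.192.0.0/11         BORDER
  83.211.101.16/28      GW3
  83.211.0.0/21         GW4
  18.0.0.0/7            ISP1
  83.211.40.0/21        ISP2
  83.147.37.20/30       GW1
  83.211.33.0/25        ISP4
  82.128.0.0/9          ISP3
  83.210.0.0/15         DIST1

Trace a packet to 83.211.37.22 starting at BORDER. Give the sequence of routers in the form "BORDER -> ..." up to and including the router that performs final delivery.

At BORDER: longest match for 83.211.37.22 is 83.192.0.0/10 -> ACCESS
At ACCESS: longest match for 83.211.37.22 is 83.210.0.0/15 -> DIST1
At DIST1: longest match for 83.211.37.22 is 83.211.0.0/17 -> local delivery

BORDER -> ACCESS -> DIST1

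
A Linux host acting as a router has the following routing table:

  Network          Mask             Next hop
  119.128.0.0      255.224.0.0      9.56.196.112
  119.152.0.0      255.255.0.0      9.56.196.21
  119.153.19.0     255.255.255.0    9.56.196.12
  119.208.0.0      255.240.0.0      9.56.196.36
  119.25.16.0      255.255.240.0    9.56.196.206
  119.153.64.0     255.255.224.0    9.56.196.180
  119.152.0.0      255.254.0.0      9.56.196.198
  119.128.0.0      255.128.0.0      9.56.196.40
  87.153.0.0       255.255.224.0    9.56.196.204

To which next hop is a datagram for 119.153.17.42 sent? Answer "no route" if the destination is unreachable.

9.56.196.198

Routes whose prefix contains 119.153.17.42:
  119.128.0.0/9 (119.128.0.0 - 119.255.255.255) -> 9.56.196.40
  119.128.0.0/11 (119.128.0.0 - 119.159.255.255) -> 9.56.196.112
  119.152.0.0/15 (119.152.0.0 - 119.153.255.255) -> 9.56.196.198
More-specific entries that do NOT match:
  119.153.19.0/24 (119.153.19.0 - 119.153.19.255) does not contain 119.153.17.42
  119.25.16.0/20 (119.25.16.0 - 119.25.31.255) does not contain 119.153.17.42
  119.153.64.0/19 (119.153.64.0 - 119.153.95.255) does not contain 119.153.17.42
  87.153.0.0/19 (87.153.0.0 - 87.153.31.255) does not contain 119.153.17.42
  119.152.0.0/16 (119.152.0.0 - 119.152.255.255) does not contain 119.153.17.42
Longest matching prefix is /15 -> next hop 9.56.196.198.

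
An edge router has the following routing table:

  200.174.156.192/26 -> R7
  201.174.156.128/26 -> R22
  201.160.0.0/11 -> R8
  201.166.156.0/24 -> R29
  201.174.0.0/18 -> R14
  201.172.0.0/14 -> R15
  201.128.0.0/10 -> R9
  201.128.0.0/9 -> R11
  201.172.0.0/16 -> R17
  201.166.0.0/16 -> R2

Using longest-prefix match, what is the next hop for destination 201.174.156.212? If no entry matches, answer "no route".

R15

Routes whose prefix contains 201.174.156.212:
  201.128.0.0/9 (201.128.0.0 - 201.255.255.255) -> R11
  201.128.0.0/10 (201.128.0.0 - 201.191.255.255) -> R9
  201.160.0.0/11 (201.160.0.0 - 201.191.255.255) -> R8
  201.172.0.0/14 (201.172.0.0 - 201.175.255.255) -> R15
More-specific entries that do NOT match:
  200.174.156.192/26 (200.174.156.192 - 200.174.156.255) does not contain 201.174.156.212
  201.174.156.128/26 (201.174.156.128 - 201.174.156.191) does not contain 201.174.156.212
  201.166.156.0/24 (201.166.156.0 - 201.166.156.255) does not contain 201.174.156.212
  201.174.0.0/18 (201.174.0.0 - 201.174.63.255) does not contain 201.174.156.212
  201.172.0.0/16 (201.172.0.0 - 201.172.255.255) does not contain 201.174.156.212
  201.166.0.0/16 (201.166.0.0 - 201.166.255.255) does not contain 201.174.156.212
Longest matching prefix is /14 -> next hop R15.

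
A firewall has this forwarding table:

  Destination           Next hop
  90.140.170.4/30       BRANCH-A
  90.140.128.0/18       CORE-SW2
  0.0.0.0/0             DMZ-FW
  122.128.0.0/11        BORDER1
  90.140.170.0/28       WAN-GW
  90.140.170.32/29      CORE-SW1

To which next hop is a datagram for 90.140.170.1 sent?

WAN-GW

Routes whose prefix contains 90.140.170.1:
  0.0.0.0/0 (default, matches everything) -> DMZ-FW
  90.140.128.0/18 (90.140.128.0 - 90.140.191.255) -> CORE-SW2
  90.140.170.0/28 (90.140.170.0 - 90.140.170.15) -> WAN-GW
More-specific entries that do NOT match:
  90.140.170.4/30 (90.140.170.4 - 90.140.170.7) does not contain 90.140.170.1
  90.140.170.32/29 (90.140.170.32 - 90.140.170.39) does not contain 90.140.170.1
Longest matching prefix is /28 -> next hop WAN-GW.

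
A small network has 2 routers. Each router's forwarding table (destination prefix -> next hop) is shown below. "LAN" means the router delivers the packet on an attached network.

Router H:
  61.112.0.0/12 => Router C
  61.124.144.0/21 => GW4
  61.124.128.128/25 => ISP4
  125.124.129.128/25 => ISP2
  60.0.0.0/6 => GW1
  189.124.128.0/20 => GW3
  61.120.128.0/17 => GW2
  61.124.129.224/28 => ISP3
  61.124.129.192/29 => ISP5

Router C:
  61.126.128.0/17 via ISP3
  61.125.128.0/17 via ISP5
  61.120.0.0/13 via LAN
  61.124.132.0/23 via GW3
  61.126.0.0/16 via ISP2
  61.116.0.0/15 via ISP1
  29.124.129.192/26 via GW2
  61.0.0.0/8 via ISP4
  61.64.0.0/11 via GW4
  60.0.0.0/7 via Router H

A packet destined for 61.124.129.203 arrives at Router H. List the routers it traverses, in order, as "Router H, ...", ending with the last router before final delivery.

At Router H: longest match for 61.124.129.203 is 61.112.0.0/12 -> Router C
At Router C: longest match for 61.124.129.203 is 61.120.0.0/13 -> LAN

Router H, Router C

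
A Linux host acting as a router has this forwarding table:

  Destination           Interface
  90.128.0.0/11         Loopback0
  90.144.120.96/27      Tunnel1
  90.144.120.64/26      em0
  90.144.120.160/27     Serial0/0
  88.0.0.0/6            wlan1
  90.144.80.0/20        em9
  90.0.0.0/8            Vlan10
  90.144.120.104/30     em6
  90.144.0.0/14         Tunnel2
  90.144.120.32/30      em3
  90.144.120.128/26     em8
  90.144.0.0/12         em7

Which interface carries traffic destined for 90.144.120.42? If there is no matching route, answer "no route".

Tunnel2

Routes whose prefix contains 90.144.120.42:
  88.0.0.0/6 (88.0.0.0 - 91.255.255.255) -> wlan1
  90.0.0.0/8 (90.0.0.0 - 90.255.255.255) -> Vlan10
  90.128.0.0/11 (90.128.0.0 - 90.159.255.255) -> Loopback0
  90.144.0.0/12 (90.144.0.0 - 90.159.255.255) -> em7
  90.144.0.0/14 (90.144.0.0 - 90.147.255.255) -> Tunnel2
More-specific entries that do NOT match:
  90.144.120.104/30 (90.144.120.104 - 90.144.120.107) does not contain 90.144.120.42
  90.144.120.32/30 (90.144.120.32 - 90.144.120.35) does not contain 90.144.120.42
  90.144.120.96/27 (90.144.120.96 - 90.144.120.127) does not contain 90.144.120.42
  90.144.120.160/27 (90.144.120.160 - 90.144.120.191) does not contain 90.144.120.42
  90.144.120.64/26 (90.144.120.64 - 90.144.120.127) does not contain 90.144.120.42
  90.144.120.128/26 (90.144.120.128 - 90.144.120.191) does not contain 90.144.120.42
  90.144.80.0/20 (90.144.80.0 - 90.144.95.255) does not contain 90.144.120.42
Longest matching prefix is /14 -> interface Tunnel2.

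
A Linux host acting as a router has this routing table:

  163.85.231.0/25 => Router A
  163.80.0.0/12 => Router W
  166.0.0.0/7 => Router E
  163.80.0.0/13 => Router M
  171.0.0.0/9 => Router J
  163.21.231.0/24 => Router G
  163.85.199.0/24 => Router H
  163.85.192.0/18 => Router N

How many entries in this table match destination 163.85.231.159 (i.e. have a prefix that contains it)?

3

Prefixes containing 163.85.231.159:
  163.80.0.0/12 (163.80.0.0 - 163.95.255.255)
  163.80.0.0/13 (163.80.0.0 - 163.87.255.255)
  163.85.192.0/18 (163.85.192.0 - 163.85.255.255)
Total matching entries: 3.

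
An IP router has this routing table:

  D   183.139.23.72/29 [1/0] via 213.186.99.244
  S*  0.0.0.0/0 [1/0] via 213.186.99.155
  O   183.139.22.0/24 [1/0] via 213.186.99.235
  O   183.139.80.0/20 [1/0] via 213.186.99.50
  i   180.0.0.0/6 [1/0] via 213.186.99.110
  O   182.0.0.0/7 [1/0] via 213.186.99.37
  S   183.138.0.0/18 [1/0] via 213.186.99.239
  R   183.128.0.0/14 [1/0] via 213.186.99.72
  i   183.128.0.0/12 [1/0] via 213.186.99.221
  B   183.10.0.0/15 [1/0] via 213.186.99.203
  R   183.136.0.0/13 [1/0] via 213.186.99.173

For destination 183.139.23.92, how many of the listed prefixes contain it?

5

Prefixes containing 183.139.23.92:
  0.0.0.0/0 (default, matches everything)
  180.0.0.0/6 (180.0.0.0 - 183.255.255.255)
  182.0.0.0/7 (182.0.0.0 - 183.255.255.255)
  183.128.0.0/12 (183.128.0.0 - 183.143.255.255)
  183.136.0.0/13 (183.136.0.0 - 183.143.255.255)
Total matching entries: 5.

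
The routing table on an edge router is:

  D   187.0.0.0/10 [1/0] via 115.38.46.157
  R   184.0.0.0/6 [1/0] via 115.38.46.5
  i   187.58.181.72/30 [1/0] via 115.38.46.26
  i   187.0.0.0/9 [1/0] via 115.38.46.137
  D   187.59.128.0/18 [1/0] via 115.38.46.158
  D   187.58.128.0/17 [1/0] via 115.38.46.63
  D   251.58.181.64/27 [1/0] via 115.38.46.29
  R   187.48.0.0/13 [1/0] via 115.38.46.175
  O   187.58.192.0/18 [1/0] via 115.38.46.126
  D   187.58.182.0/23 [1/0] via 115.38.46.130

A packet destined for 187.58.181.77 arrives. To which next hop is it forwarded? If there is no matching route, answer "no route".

Routes whose prefix contains 187.58.181.77:
  184.0.0.0/6 (184.0.0.0 - 187.255.255.255) -> 115.38.46.5
  187.0.0.0/9 (187.0.0.0 - 187.127.255.255) -> 115.38.46.137
  187.0.0.0/10 (187.0.0.0 - 187.63.255.255) -> 115.38.46.157
  187.58.128.0/17 (187.58.128.0 - 187.58.255.255) -> 115.38.46.63
More-specific entries that do NOT match:
  187.58.181.72/30 (187.58.181.72 - 187.58.181.75) does not contain 187.58.181.77
  251.58.181.64/27 (251.58.181.64 - 251.58.181.95) does not contain 187.58.181.77
  187.58.182.0/23 (187.58.182.0 - 187.58.183.255) does not contain 187.58.181.77
  187.59.128.0/18 (187.59.128.0 - 187.59.191.255) does not contain 187.58.181.77
  187.58.192.0/18 (187.58.192.0 - 187.58.255.255) does not contain 187.58.181.77
Longest matching prefix is /17 -> next hop 115.38.46.63.

115.38.46.63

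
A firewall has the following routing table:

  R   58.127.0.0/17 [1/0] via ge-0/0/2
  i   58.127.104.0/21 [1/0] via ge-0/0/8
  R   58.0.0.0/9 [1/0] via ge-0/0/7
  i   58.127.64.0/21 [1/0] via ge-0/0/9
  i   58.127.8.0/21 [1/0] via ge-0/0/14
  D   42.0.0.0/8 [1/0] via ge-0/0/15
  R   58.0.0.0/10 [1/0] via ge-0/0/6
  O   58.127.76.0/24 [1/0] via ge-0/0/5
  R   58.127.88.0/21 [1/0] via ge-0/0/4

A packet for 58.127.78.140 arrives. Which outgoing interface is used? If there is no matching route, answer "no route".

Routes whose prefix contains 58.127.78.140:
  58.0.0.0/9 (58.0.0.0 - 58.127.255.255) -> ge-0/0/7
  58.127.0.0/17 (58.127.0.0 - 58.127.127.255) -> ge-0/0/2
More-specific entries that do NOT match:
  58.127.76.0/24 (58.127.76.0 - 58.127.76.255) does not contain 58.127.78.140
  58.127.104.0/21 (58.127.104.0 - 58.127.111.255) does not contain 58.127.78.140
  58.127.64.0/21 (58.127.64.0 - 58.127.71.255) does not contain 58.127.78.140
  58.127.8.0/21 (58.127.8.0 - 58.127.15.255) does not contain 58.127.78.140
  58.127.88.0/21 (58.127.88.0 - 58.127.95.255) does not contain 58.127.78.140
Longest matching prefix is /17 -> interface ge-0/0/2.

ge-0/0/2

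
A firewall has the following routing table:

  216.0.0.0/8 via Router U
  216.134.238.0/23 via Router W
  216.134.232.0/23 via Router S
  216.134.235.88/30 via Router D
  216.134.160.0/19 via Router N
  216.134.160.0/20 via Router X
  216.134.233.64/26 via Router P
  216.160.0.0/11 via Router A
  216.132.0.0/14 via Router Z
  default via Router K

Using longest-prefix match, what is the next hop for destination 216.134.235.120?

Router Z

Routes whose prefix contains 216.134.235.120:
  0.0.0.0/0 (default, matches everything) -> Router K
  216.0.0.0/8 (216.0.0.0 - 216.255.255.255) -> Router U
  216.132.0.0/14 (216.132.0.0 - 216.135.255.255) -> Router Z
More-specific entries that do NOT match:
  216.134.235.88/30 (216.134.235.88 - 216.134.235.91) does not contain 216.134.235.120
  216.134.233.64/26 (216.134.233.64 - 216.134.233.127) does not contain 216.134.235.120
  216.134.238.0/23 (216.134.238.0 - 216.134.239.255) does not contain 216.134.235.120
  216.134.232.0/23 (216.134.232.0 - 216.134.233.255) does not contain 216.134.235.120
  216.134.160.0/20 (216.134.160.0 - 216.134.175.255) does not contain 216.134.235.120
  216.134.160.0/19 (216.134.160.0 - 216.134.191.255) does not contain 216.134.235.120
Longest matching prefix is /14 -> next hop Router Z.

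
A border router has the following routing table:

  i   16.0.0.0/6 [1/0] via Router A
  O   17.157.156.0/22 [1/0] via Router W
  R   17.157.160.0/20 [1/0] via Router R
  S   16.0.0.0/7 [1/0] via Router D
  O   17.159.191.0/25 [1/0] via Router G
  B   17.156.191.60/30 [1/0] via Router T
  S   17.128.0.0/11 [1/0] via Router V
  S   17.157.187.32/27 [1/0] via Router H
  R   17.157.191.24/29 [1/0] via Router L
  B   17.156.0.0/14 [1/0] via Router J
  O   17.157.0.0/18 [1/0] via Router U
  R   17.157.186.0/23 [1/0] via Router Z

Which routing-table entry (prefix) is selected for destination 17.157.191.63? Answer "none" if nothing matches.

Entries matching 17.157.191.63:
  16.0.0.0/6 (16.0.0.0 - 19.255.255.255)
  16.0.0.0/7 (16.0.0.0 - 17.255.255.255)
  17.128.0.0/11 (17.128.0.0 - 17.159.255.255)
  17.156.0.0/14 (17.156.0.0 - 17.159.255.255)
Most specific is 17.156.0.0/14.

17.156.0.0/14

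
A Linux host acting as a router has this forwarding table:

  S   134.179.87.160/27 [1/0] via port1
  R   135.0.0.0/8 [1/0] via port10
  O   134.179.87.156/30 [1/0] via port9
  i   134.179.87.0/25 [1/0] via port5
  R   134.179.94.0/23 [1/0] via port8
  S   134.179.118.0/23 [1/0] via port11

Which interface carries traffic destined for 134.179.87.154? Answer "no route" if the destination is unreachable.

no route

No entry's prefix contains 134.179.87.154; there is no default route.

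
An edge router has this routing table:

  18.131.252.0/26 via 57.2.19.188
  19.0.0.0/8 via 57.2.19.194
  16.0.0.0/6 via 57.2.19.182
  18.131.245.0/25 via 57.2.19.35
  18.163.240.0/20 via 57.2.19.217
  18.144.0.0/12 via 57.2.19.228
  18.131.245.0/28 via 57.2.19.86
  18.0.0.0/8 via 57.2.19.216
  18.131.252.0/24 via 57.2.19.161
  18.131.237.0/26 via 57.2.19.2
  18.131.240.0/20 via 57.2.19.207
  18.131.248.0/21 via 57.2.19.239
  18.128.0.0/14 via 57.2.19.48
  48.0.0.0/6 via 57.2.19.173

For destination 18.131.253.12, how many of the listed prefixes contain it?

5

Prefixes containing 18.131.253.12:
  16.0.0.0/6 (16.0.0.0 - 19.255.255.255)
  18.0.0.0/8 (18.0.0.0 - 18.255.255.255)
  18.128.0.0/14 (18.128.0.0 - 18.131.255.255)
  18.131.240.0/20 (18.131.240.0 - 18.131.255.255)
  18.131.248.0/21 (18.131.248.0 - 18.131.255.255)
Total matching entries: 5.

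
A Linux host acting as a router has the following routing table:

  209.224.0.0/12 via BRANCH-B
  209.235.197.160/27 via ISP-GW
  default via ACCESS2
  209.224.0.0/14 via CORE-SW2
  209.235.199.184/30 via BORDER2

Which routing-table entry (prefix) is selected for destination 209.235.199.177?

209.224.0.0/12

Entries matching 209.235.199.177:
  0.0.0.0/0 (default, matches everything)
  209.224.0.0/12 (209.224.0.0 - 209.239.255.255)
Most specific is 209.224.0.0/12.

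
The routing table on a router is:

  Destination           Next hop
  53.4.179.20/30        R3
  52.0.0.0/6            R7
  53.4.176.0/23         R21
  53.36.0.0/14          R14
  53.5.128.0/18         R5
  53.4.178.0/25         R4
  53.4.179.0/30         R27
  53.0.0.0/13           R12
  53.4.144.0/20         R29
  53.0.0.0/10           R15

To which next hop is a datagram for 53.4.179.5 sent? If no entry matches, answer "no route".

Routes whose prefix contains 53.4.179.5:
  52.0.0.0/6 (52.0.0.0 - 55.255.255.255) -> R7
  53.0.0.0/10 (53.0.0.0 - 53.63.255.255) -> R15
  53.0.0.0/13 (53.0.0.0 - 53.7.255.255) -> R12
More-specific entries that do NOT match:
  53.4.179.20/30 (53.4.179.20 - 53.4.179.23) does not contain 53.4.179.5
  53.4.179.0/30 (53.4.179.0 - 53.4.179.3) does not contain 53.4.179.5
  53.4.178.0/25 (53.4.178.0 - 53.4.178.127) does not contain 53.4.179.5
  53.4.176.0/23 (53.4.176.0 - 53.4.177.255) does not contain 53.4.179.5
  53.4.144.0/20 (53.4.144.0 - 53.4.159.255) does not contain 53.4.179.5
  53.5.128.0/18 (53.5.128.0 - 53.5.191.255) does not contain 53.4.179.5
  53.36.0.0/14 (53.36.0.0 - 53.39.255.255) does not contain 53.4.179.5
Longest matching prefix is /13 -> next hop R12.

R12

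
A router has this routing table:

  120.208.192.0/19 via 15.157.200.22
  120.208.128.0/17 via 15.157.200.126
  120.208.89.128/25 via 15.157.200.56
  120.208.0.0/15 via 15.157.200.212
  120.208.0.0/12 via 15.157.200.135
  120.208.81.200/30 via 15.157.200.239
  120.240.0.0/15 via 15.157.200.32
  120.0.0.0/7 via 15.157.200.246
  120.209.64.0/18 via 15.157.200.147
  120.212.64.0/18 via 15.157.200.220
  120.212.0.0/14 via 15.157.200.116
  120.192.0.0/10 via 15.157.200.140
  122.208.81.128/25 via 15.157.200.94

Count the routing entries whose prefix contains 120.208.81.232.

Prefixes containing 120.208.81.232:
  120.0.0.0/7 (120.0.0.0 - 121.255.255.255)
  120.192.0.0/10 (120.192.0.0 - 120.255.255.255)
  120.208.0.0/12 (120.208.0.0 - 120.223.255.255)
  120.208.0.0/15 (120.208.0.0 - 120.209.255.255)
Total matching entries: 4.

4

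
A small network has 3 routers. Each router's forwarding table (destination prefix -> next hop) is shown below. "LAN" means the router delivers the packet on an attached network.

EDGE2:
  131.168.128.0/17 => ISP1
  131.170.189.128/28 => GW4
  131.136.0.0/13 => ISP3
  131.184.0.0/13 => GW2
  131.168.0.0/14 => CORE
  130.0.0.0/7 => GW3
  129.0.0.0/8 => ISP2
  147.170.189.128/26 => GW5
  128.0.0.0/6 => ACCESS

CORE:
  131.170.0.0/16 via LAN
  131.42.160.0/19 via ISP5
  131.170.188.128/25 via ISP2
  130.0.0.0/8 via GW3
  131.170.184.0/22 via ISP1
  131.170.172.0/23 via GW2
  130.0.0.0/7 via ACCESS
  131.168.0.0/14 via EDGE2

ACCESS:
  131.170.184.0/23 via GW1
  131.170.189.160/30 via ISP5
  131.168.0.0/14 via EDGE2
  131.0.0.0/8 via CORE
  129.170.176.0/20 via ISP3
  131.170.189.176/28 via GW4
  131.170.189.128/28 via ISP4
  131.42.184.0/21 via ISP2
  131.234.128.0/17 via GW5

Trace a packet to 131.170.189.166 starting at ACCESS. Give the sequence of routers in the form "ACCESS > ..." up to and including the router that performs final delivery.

ACCESS > EDGE2 > CORE

At ACCESS: longest match for 131.170.189.166 is 131.168.0.0/14 -> EDGE2
At EDGE2: longest match for 131.170.189.166 is 131.168.0.0/14 -> CORE
At CORE: longest match for 131.170.189.166 is 131.170.0.0/16 -> LAN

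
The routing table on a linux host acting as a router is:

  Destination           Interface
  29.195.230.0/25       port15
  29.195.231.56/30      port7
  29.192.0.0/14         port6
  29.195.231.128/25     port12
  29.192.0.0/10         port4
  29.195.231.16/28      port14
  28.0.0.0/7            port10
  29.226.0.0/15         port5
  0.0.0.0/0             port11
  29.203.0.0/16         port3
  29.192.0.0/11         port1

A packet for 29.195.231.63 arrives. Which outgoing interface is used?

port6

Routes whose prefix contains 29.195.231.63:
  0.0.0.0/0 (default, matches everything) -> port11
  28.0.0.0/7 (28.0.0.0 - 29.255.255.255) -> port10
  29.192.0.0/10 (29.192.0.0 - 29.255.255.255) -> port4
  29.192.0.0/11 (29.192.0.0 - 29.223.255.255) -> port1
  29.192.0.0/14 (29.192.0.0 - 29.195.255.255) -> port6
More-specific entries that do NOT match:
  29.195.231.56/30 (29.195.231.56 - 29.195.231.59) does not contain 29.195.231.63
  29.195.231.16/28 (29.195.231.16 - 29.195.231.31) does not contain 29.195.231.63
  29.195.230.0/25 (29.195.230.0 - 29.195.230.127) does not contain 29.195.231.63
  29.195.231.128/25 (29.195.231.128 - 29.195.231.255) does not contain 29.195.231.63
  29.203.0.0/16 (29.203.0.0 - 29.203.255.255) does not contain 29.195.231.63
  29.226.0.0/15 (29.226.0.0 - 29.227.255.255) does not contain 29.195.231.63
Longest matching prefix is /14 -> interface port6.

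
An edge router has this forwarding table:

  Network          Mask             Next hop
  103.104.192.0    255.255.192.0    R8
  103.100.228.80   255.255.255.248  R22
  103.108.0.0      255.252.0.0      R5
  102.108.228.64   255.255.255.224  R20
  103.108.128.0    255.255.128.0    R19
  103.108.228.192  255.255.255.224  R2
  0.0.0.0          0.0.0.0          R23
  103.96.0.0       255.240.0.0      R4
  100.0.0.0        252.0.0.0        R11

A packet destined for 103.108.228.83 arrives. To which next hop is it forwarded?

R19

Routes whose prefix contains 103.108.228.83:
  0.0.0.0/0 (default, matches everything) -> R23
  100.0.0.0/6 (100.0.0.0 - 103.255.255.255) -> R11
  103.96.0.0/12 (103.96.0.0 - 103.111.255.255) -> R4
  103.108.0.0/14 (103.108.0.0 - 103.111.255.255) -> R5
  103.108.128.0/17 (103.108.128.0 - 103.108.255.255) -> R19
More-specific entries that do NOT match:
  103.100.228.80/29 (103.100.228.80 - 103.100.228.87) does not contain 103.108.228.83
  102.108.228.64/27 (102.108.228.64 - 102.108.228.95) does not contain 103.108.228.83
  103.108.228.192/27 (103.108.228.192 - 103.108.228.223) does not contain 103.108.228.83
  103.104.192.0/18 (103.104.192.0 - 103.104.255.255) does not contain 103.108.228.83
Longest matching prefix is /17 -> next hop R19.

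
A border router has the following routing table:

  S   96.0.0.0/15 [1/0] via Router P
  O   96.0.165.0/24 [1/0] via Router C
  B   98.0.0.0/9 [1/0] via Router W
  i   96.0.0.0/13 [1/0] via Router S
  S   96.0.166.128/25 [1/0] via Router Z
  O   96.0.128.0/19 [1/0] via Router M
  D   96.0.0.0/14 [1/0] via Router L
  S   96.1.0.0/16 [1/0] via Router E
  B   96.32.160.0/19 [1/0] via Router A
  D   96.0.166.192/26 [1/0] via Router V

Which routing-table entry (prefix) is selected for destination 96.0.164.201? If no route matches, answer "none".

96.0.0.0/15

Entries matching 96.0.164.201:
  96.0.0.0/13 (96.0.0.0 - 96.7.255.255)
  96.0.0.0/14 (96.0.0.0 - 96.3.255.255)
  96.0.0.0/15 (96.0.0.0 - 96.1.255.255)
Most specific is 96.0.0.0/15.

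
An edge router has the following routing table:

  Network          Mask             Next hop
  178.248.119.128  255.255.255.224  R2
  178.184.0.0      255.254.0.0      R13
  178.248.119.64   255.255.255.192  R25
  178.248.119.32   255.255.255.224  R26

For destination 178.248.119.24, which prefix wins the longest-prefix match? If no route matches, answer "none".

none

178.248.119.24 is outside every listed prefix and there is no default route.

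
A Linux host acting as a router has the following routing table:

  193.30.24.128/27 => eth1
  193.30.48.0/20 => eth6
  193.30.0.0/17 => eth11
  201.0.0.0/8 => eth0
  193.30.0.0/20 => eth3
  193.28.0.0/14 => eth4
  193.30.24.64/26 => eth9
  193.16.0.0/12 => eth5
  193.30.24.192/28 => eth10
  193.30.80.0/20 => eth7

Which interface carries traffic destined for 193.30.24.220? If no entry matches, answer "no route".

eth11

Routes whose prefix contains 193.30.24.220:
  193.16.0.0/12 (193.16.0.0 - 193.31.255.255) -> eth5
  193.28.0.0/14 (193.28.0.0 - 193.31.255.255) -> eth4
  193.30.0.0/17 (193.30.0.0 - 193.30.127.255) -> eth11
More-specific entries that do NOT match:
  193.30.24.192/28 (193.30.24.192 - 193.30.24.207) does not contain 193.30.24.220
  193.30.24.128/27 (193.30.24.128 - 193.30.24.159) does not contain 193.30.24.220
  193.30.24.64/26 (193.30.24.64 - 193.30.24.127) does not contain 193.30.24.220
  193.30.48.0/20 (193.30.48.0 - 193.30.63.255) does not contain 193.30.24.220
  193.30.0.0/20 (193.30.0.0 - 193.30.15.255) does not contain 193.30.24.220
  193.30.80.0/20 (193.30.80.0 - 193.30.95.255) does not contain 193.30.24.220
Longest matching prefix is /17 -> interface eth11.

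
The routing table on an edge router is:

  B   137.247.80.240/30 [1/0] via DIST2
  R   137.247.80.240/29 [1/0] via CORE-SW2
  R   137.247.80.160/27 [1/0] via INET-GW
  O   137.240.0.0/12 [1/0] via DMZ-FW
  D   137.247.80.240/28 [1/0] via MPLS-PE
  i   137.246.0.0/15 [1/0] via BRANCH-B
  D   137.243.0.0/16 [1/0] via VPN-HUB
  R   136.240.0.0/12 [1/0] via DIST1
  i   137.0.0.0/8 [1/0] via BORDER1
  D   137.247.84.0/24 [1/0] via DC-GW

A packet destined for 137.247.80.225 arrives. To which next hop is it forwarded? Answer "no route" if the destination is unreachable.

Routes whose prefix contains 137.247.80.225:
  137.0.0.0/8 (137.0.0.0 - 137.255.255.255) -> BORDER1
  137.240.0.0/12 (137.240.0.0 - 137.255.255.255) -> DMZ-FW
  137.246.0.0/15 (137.246.0.0 - 137.247.255.255) -> BRANCH-B
More-specific entries that do NOT match:
  137.247.80.240/30 (137.247.80.240 - 137.247.80.243) does not contain 137.247.80.225
  137.247.80.240/29 (137.247.80.240 - 137.247.80.247) does not contain 137.247.80.225
  137.247.80.240/28 (137.247.80.240 - 137.247.80.255) does not contain 137.247.80.225
  137.247.80.160/27 (137.247.80.160 - 137.247.80.191) does not contain 137.247.80.225
  137.247.84.0/24 (137.247.84.0 - 137.247.84.255) does not contain 137.247.80.225
  137.243.0.0/16 (137.243.0.0 - 137.243.255.255) does not contain 137.247.80.225
Longest matching prefix is /15 -> next hop BRANCH-B.

BRANCH-B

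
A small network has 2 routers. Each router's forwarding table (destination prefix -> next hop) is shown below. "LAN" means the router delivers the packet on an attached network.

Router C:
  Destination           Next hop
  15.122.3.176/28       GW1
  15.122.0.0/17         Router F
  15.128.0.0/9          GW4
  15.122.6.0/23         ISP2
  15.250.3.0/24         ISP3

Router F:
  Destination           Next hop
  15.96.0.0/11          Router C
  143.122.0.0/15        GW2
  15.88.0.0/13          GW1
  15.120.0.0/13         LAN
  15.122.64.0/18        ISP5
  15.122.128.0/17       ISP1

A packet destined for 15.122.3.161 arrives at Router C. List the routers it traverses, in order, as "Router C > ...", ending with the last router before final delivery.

Router C > Router F

At Router C: longest match for 15.122.3.161 is 15.122.0.0/17 -> Router F
At Router F: longest match for 15.122.3.161 is 15.120.0.0/13 -> LAN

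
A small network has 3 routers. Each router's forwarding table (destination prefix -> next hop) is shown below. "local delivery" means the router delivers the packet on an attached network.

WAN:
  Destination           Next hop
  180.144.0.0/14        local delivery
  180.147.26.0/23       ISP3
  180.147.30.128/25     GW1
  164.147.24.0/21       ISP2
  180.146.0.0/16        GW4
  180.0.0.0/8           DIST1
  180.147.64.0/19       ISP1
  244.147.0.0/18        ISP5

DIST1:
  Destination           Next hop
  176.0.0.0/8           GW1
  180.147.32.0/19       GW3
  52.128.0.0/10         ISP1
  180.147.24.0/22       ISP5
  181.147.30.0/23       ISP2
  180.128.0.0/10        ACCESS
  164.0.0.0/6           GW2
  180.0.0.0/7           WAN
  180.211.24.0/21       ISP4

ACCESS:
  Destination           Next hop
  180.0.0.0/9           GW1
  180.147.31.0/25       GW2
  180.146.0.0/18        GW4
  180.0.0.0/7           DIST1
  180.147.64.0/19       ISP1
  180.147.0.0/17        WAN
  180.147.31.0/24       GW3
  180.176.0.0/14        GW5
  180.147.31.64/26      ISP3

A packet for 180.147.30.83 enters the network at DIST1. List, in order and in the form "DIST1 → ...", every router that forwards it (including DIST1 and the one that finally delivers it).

At DIST1: longest match for 180.147.30.83 is 180.128.0.0/10 -> ACCESS
At ACCESS: longest match for 180.147.30.83 is 180.147.0.0/17 -> WAN
At WAN: longest match for 180.147.30.83 is 180.144.0.0/14 -> local delivery

DIST1 → ACCESS → WAN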